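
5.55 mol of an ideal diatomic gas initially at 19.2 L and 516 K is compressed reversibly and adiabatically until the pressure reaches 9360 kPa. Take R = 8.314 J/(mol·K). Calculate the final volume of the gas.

P₁ = nRT₁/V₁ = 5.55×8.314×516/19.2 = 1240 kPa.
Adiabatic: T₂/T₁ = (P₂/P₁)^((γ−1)/γ) ⇒ T₂ = 516×(7.55)^0.286 = 919 K; V₂ = 4.53 L.

4.53 L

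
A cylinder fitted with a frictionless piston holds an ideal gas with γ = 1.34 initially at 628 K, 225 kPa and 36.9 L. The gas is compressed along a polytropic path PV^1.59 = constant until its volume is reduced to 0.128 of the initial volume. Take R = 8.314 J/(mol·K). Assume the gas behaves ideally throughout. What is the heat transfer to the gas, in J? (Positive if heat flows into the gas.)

n = P₁V₁/(RT₁) = 225×36.9/(8.314×628) = 1.59 mol.
Polytropic n=1.59: T₂ = T₁(V₁/V₂)^(n−1) = 628×(7.81)^0.59 = 2110 K; P₂ = P₁(V₁/V₂)^n = 5910 kPa.
W = (P₁V₁−P₂V₂)/(n−1) = (225×36.9−5910×4.72)/0.59 = -33300 J.
ΔU = nCvΔT = 1.59×24.5×(2110−628) = 57700 J.
Q = ΔU + W = 24500 J.

24500 J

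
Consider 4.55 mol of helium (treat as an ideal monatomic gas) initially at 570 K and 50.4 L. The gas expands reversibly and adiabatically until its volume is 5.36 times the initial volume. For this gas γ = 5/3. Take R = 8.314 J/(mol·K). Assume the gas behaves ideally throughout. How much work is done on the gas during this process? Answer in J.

-21800 J

P₁ = nRT₁/V₁ = 4.55×8.314×570/50.4 = 428 kPa.
Adiabatic: TV^(γ−1) = const ⇒ T₂ = 570×(0.187)^0.667 = 186 K; PV^γ = const ⇒ P₂ = 26.1 kPa.
ΔU = nCvΔT = 4.55×12.5×(186−570) = -21800 J.
Q = 0 for an adiabatic process, so W = −ΔU = 21800 J.
Work done on the gas = −W_by = -21800 J.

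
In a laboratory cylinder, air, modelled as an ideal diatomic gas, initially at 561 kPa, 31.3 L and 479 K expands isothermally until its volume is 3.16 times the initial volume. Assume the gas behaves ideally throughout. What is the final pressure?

178 kPa

Isothermal: T stays 479 K; PV = const ⇒ V₂ = 98.9 L, P₂ = 178 kPa.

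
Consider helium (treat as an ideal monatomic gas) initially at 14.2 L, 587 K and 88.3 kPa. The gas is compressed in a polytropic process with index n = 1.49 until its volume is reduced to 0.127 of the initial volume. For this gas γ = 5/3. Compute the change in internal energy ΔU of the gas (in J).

3290 J

n = P₁V₁/(RT₁) = 88.3×14.2/(8.314×587) = 0.257 mol.
Polytropic n=1.49: T₂ = T₁(V₁/V₂)^(n−1) = 587×(7.87)^0.49 = 1610 K; P₂ = P₁(V₁/V₂)^n = 1910 kPa.
For an ideal gas ΔU = nCvΔT with Cv = (3/2)R = 12.5 J/(mol·K).
ΔU = 0.257×12.5×(1610−587) = 3290 J.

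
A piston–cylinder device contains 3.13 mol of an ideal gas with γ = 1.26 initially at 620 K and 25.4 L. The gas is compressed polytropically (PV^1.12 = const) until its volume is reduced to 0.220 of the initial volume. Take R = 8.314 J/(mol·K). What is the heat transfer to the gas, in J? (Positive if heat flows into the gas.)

P₁ = nRT₁/V₁ = 3.13×8.314×620/25.4 = 635 kPa.
Polytropic n=1.12: T₂ = T₁(V₁/V₂)^(n−1) = 620×(4.55)^0.12 = 744 K; P₂ = P₁(V₁/V₂)^n = 3460 kPa.
W = (P₁V₁−P₂V₂)/(n−1) = (635×25.4−3460×5.59)/0.12 = -26800 J.
ΔU = nCvΔT = 3.13×32.0×(744−620) = 12400 J.
Q = ΔU + W = -14400 J.

-14400 J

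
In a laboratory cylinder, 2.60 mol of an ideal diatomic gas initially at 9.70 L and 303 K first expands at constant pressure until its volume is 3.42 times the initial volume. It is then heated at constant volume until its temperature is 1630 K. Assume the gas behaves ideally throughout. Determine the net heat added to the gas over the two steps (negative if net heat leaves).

P₁ = nRT₁/V₁ = 2.60×8.314×303/9.70 = 675 kPa.
Step 1 — Isobaric: P stays 675 kPa; V/T = const ⇒ T₂ = 1040 K, V₂ = 33.2 L.
W = PΔV = 675×(33.2−9.70) kPa·L = 15900 J.
ΔU = nCvΔT = 2.60×20.8×(1040−303) = 39600 J.
Q = ΔU + W = nCpΔT = 55500 J.
State after step 1: P = 675 kPa, V = 33.2 L, T = 1040 K.
Step 2 — Isochoric: V stays 33.2 L; P/T = const ⇒ T₂ = 1630 K, P₂ = 1060 kPa.
W = 0 (no volume change).
ΔU = nCvΔT = 2.60×20.8×(1630−1040) = 32100 J.
Q = ΔU = 32100 J.
Net over both steps: W = 15900 J, Q = 87600 J, ΔU = 71700 J.

87600 J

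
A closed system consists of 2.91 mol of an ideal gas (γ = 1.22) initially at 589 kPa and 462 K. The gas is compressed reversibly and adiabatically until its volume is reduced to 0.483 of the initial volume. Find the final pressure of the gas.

1430 kPa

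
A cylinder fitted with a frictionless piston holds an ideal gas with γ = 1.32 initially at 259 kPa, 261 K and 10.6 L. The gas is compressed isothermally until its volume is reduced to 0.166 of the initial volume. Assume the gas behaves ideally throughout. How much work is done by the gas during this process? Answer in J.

n = P₁V₁/(RT₁) = 259×10.6/(8.314×261) = 1.27 mol.
Isothermal: T stays 261 K; PV = const ⇒ V₂ = 1.76 L, P₂ = 1560 kPa.
W = nRT ln(V₂/V₁) = 1.27×8.314×261×ln(0.166) = -4930 J.

-4930 J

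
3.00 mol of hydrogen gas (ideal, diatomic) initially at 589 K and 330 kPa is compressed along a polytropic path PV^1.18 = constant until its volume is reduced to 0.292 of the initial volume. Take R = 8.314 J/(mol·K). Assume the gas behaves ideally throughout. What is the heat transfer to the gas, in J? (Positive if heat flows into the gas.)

-11100 J

V₁ = nRT₁/P₁ = 3.00×8.314×589/330 = 44.5 L.
Polytropic n=1.18: T₂ = T₁(V₁/V₂)^(n−1) = 589×(3.42)^0.18 = 735 K; P₂ = P₁(V₁/V₂)^n = 1410 kPa.
W = (P₁V₁−P₂V₂)/(n−1) = (330×44.5−1410×13.0)/0.18 = -20200 J.
ΔU = nCvΔT = 3.00×20.8×(735−589) = 9110 J.
Q = ΔU + W = -11100 J.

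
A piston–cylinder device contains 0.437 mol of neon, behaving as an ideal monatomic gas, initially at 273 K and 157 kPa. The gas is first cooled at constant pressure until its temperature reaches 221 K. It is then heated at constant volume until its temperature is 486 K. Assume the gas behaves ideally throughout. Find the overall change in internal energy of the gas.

V₁ = nRT₁/P₁ = 0.437×8.314×273/157 = 6.32 L.
Step 1 — Isobaric: P stays 157 kPa; V/T = const ⇒ T₂ = 221 K, V₂ = 5.11 L.
W = PΔV = 157×(5.11−6.32) kPa·L = -189 J.
ΔU = nCvΔT = 0.437×12.5×(221−273) = -283 J.
Q = ΔU + W = nCpΔT = -472 J.
State after step 1: P = 157 kPa, V = 5.11 L, T = 221 K.
Step 2 — Isochoric: V stays 5.11 L; P/T = const ⇒ T₂ = 486 K, P₂ = 345 kPa.
W = 0 (no volume change).
ΔU = nCvΔT = 0.437×12.5×(486−221) = 1440 J.
Q = ΔU = 1440 J.
Net over both steps: W = -189 J, Q = 972 J, ΔU = 1160 J.

1160 J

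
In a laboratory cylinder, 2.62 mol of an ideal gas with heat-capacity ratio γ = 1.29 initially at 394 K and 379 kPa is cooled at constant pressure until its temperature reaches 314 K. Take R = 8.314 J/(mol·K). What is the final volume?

V₁ = nRT₁/P₁ = 2.62×8.314×394/379 = 22.6 L.
Isobaric: P stays 379 kPa; V/T = const ⇒ T₂ = 314 K, V₂ = 18.0 L.

18.0 L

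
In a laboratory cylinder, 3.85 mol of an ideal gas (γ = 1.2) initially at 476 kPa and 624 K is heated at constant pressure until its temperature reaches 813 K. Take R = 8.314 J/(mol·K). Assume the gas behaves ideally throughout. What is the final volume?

V₁ = nRT₁/P₁ = 3.85×8.314×624/476 = 42.0 L.
Isobaric: P stays 476 kPa; V/T = const ⇒ T₂ = 813 K, V₂ = 54.7 L.

54.7 L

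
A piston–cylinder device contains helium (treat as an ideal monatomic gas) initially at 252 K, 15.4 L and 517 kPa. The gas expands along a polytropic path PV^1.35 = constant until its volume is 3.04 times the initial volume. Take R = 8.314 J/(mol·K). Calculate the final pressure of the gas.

115 kPa

Polytropic n=1.35: T₂ = T₁(V₁/V₂)^(n−1) = 252×(0.329)^0.35 = 171 K; P₂ = P₁(V₁/V₂)^n = 115 kPa.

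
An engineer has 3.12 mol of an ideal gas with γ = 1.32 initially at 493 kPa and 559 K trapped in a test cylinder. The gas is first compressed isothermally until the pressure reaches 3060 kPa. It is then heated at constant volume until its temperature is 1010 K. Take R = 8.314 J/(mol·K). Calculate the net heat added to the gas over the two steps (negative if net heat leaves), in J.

V₁ = nRT₁/P₁ = 3.12×8.314×559/493 = 29.4 L.
Step 1 — Isothermal: T stays 559 K; PV = const ⇒ V₂ = 4.74 L, P₂ = 3060 kPa.
ΔU = 0 (ideal gas, T constant).
W = nRT ln(V₂/V₁) = 3.12×8.314×559×ln(0.161) = -26500 J.
Q = ΔU + W = -26500 J.
State after step 1: P = 3060 kPa, V = 4.74 L, T = 559 K.
Step 2 — Isochoric: V stays 4.74 L; P/T = const ⇒ T₂ = 1010 K, P₂ = 5530 kPa.
W = 0 (no volume change).
ΔU = nCvΔT = 3.12×26.0×(1010−559) = 36600 J.
Q = ΔU = 36600 J.
Net over both steps: W = -26500 J, Q = 10100 J, ΔU = 36600 J.

10100 J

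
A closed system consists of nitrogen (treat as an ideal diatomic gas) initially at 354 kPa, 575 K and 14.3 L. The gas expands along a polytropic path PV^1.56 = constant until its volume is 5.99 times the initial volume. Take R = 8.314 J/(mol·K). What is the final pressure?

21.7 kPa

Polytropic n=1.56: T₂ = T₁(V₁/V₂)^(n−1) = 575×(0.167)^0.56 = 211 K; P₂ = P₁(V₁/V₂)^n = 21.7 kPa.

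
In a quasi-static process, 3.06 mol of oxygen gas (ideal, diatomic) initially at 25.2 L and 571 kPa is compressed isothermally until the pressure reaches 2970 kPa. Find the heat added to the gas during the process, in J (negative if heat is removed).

T₁ = P₁V₁/(nR) = 571×25.2/(3.06×8.314) = 566 K.
Isothermal: T stays 566 K; PV = const ⇒ V₂ = 4.84 L, P₂ = 2970 kPa.
ΔU = 0 (ideal gas, T constant).
W = nRT ln(V₂/V₁) = 3.06×8.314×566×ln(0.192) = -23700 J.
Q = ΔU + W = -23700 J.

-23700 J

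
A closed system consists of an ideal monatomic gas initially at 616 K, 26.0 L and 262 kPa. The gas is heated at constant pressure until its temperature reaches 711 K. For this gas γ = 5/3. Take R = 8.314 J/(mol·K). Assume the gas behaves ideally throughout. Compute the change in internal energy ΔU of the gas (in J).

n = P₁V₁/(RT₁) = 262×26.0/(8.314×616) = 1.33 mol.
Isobaric: P stays 262 kPa; V/T = const ⇒ T₂ = 711 K, V₂ = 30.0 L.
For an ideal gas ΔU = nCvΔT with Cv = (3/2)R = 12.5 J/(mol·K).
ΔU = 1.33×12.5×(711−616) = 1580 J.

1580 J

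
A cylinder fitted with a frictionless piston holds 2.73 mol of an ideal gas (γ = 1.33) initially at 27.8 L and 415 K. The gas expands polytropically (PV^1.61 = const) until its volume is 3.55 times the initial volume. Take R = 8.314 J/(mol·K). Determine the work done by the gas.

P₁ = nRT₁/V₁ = 2.73×8.314×415/27.8 = 339 kPa.
Polytropic n=1.61: T₂ = T₁(V₁/V₂)^(n−1) = 415×(0.282)^0.61 = 192 K; P₂ = P₁(V₁/V₂)^n = 44.1 kPa.
W = (P₁V₁−P₂V₂)/(n−1) = (339×27.8−44.1×98.7)/0.61 = 8310 J.

8310 J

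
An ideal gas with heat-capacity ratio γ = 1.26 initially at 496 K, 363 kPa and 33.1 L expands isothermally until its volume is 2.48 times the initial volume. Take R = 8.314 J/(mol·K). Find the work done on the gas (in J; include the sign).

-10900 J

n = P₁V₁/(RT₁) = 363×33.1/(8.314×496) = 2.91 mol.
Isothermal: T stays 496 K; PV = const ⇒ V₂ = 82.1 L, P₂ = 146 kPa.
W = nRT ln(V₂/V₁) = 2.91×8.314×496×ln(2.48) = 10900 J.
Work done on the gas = −W_by = -10900 J.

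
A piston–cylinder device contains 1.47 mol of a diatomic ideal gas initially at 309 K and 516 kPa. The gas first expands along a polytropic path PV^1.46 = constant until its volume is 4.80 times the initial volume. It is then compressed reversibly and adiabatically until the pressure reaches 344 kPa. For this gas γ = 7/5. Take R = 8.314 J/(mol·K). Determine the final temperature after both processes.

257 K

V₁ = nRT₁/P₁ = 1.47×8.314×309/516 = 7.32 L.
Step 1 — Polytropic n=1.46: T₂ = T₁(V₁/V₂)^(n−1) = 309×(0.208)^0.46 = 150 K; P₂ = P₁(V₁/V₂)^n = 52.2 kPa.
W = (P₁V₁−P₂V₂)/(n−1) = (516×7.32−52.2×35.1)/0.46 = 4220 J.
ΔU = nCvΔT = 1.47×20.8×(150−309) = -4850 J.
Q = ΔU + W = -633 J.
State after step 1: P = 52.2 kPa, V = 35.1 L, T = 150 K.
Step 2 — Adiabatic: T₂/T₁ = (P₂/P₁)^((γ−1)/γ) ⇒ T₂ = 150×(6.58)^0.286 = 257 K; V₂ = 9.14 L.
ΔU = nCvΔT = 1.47×20.8×(257−150) = 3270 J.
Q = 0 for an adiabatic process, so W = −ΔU = -3270 J.
Net over both steps: W = 946 J, Q = -633 J, ΔU = -1580 J.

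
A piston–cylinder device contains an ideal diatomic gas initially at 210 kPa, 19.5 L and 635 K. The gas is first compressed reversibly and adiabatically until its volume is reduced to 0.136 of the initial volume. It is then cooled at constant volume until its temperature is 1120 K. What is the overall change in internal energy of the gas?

7820 J

n = P₁V₁/(RT₁) = 210×19.5/(8.314×635) = 0.776 mol.
Step 1 — Adiabatic: TV^(γ−1) = const ⇒ T₂ = 635×(7.35)^0.400 = 1410 K; PV^γ = const ⇒ P₂ = 3430 kPa.
ΔU = nCvΔT = 0.776×20.8×(1410−635) = 12500 J.
Q = 0 for an adiabatic process, so W = −ΔU = -12500 J.
State after step 1: P = 3430 kPa, V = 2.65 L, T = 1410 K.
Step 2 — Isochoric: V stays 2.65 L; P/T = const ⇒ T₂ = 1120 K, P₂ = 2720 kPa.
W = 0 (no volume change).
ΔU = nCvΔT = 0.776×20.8×(1120−1410) = -4680 J.
Q = ΔU = -4680 J.
Net over both steps: W = -12500 J, Q = -4680 J, ΔU = 7820 J.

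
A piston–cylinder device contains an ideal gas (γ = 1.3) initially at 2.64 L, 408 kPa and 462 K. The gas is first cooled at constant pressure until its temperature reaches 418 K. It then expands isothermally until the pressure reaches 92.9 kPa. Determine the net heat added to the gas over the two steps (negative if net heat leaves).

998 J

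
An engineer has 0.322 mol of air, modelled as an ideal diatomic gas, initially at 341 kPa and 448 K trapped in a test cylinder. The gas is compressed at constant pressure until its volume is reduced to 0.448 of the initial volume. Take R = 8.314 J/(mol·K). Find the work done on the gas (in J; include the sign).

V₁ = nRT₁/P₁ = 0.322×8.314×448/341 = 3.52 L.
Isobaric: P stays 341 kPa; V/T = const ⇒ T₂ = 201 K, V₂ = 1.58 L.
W = PΔV = 341×(1.58−3.52) kPa·L = -662 J.
Work done on the gas = −W_by = 662 J.

662 J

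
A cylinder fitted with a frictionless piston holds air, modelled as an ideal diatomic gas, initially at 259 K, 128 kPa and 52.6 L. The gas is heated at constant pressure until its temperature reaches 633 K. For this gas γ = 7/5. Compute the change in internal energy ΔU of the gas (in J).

24300 J

n = P₁V₁/(RT₁) = 128×52.6/(8.314×259) = 3.13 mol.
Isobaric: P stays 128 kPa; V/T = const ⇒ T₂ = 633 K, V₂ = 129 L.
For an ideal gas ΔU = nCvΔT with Cv = (5/2)R = 20.8 J/(mol·K).
ΔU = 3.13×20.8×(633−259) = 24300 J.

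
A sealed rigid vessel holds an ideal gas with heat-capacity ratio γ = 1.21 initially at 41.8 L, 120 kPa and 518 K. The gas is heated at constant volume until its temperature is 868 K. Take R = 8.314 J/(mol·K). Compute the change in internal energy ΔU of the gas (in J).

n = P₁V₁/(RT₁) = 120×41.8/(8.314×518) = 1.16 mol.
Isochoric: V stays 41.8 L; P/T = const ⇒ T₂ = 868 K, P₂ = 201 kPa.
For an ideal gas ΔU = nCvΔT with Cv = R/(γ−1) = 39.6 J/(mol·K).
ΔU = 1.16×39.6×(868−518) = 16100 J.

16100 J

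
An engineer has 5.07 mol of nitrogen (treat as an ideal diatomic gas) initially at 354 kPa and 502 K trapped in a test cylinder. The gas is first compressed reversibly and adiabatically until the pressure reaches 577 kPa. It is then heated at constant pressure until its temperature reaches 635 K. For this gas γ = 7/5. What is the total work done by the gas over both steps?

V₁ = nRT₁/P₁ = 5.07×8.314×502/354 = 59.8 L.
Step 1 — Adiabatic: T₂/T₁ = (P₂/P₁)^((γ−1)/γ) ⇒ T₂ = 502×(1.63)^0.286 = 577 K; V₂ = 42.2 L.
ΔU = nCvΔT = 5.07×20.8×(577−502) = 7920 J.
Q = 0 for an adiabatic process, so W = −ΔU = -7920 J.
State after step 1: P = 577 kPa, V = 42.2 L, T = 577 K.
Step 2 — Isobaric: P stays 577 kPa; V/T = const ⇒ T₂ = 635 K, V₂ = 46.4 L.
W = PΔV = 577×(46.4−42.2) kPa·L = 2440 J.
ΔU = nCvΔT = 5.07×20.8×(635−577) = 6090 J.
Q = ΔU + W = nCpΔT = 8530 J.
Net over both steps: W = -5490 J, Q = 8530 J, ΔU = 14000 J.

-5490 J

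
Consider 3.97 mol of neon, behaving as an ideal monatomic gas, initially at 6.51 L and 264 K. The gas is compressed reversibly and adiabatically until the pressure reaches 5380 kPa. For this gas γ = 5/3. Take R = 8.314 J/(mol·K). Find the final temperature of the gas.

461 K

P₁ = nRT₁/V₁ = 3.97×8.314×264/6.51 = 1340 kPa.
Adiabatic: T₂/T₁ = (P₂/P₁)^((γ−1)/γ) ⇒ T₂ = 264×(4.02)^0.400 = 461 K; V₂ = 2.83 L.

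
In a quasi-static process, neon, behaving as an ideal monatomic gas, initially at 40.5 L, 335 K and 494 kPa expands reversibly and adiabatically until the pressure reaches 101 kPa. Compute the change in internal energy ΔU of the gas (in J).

n = P₁V₁/(RT₁) = 494×40.5/(8.314×335) = 7.18 mol.
Adiabatic: T₂/T₁ = (P₂/P₁)^((γ−1)/γ) ⇒ T₂ = 335×(0.204)^0.400 = 178 K; V₂ = 105 L.
For an ideal gas ΔU = nCvΔT with Cv = (3/2)R = 12.5 J/(mol·K).
ΔU = 7.18×12.5×(178−335) = -14100 J.

-14100 J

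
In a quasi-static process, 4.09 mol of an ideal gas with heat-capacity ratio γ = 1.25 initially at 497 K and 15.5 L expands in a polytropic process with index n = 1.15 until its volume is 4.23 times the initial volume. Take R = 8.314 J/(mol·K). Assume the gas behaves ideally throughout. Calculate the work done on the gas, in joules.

P₁ = nRT₁/V₁ = 4.09×8.314×497/15.5 = 1090 kPa.
Polytropic n=1.15: T₂ = T₁(V₁/V₂)^(n−1) = 497×(0.236)^0.15 = 400 K; P₂ = P₁(V₁/V₂)^n = 208 kPa.
W = (P₁V₁−P₂V₂)/(n−1) = (1090×15.5−208×65.6)/0.15 = 21900 J.
Work done on the gas = −W_by = -21900 J.

-21900 J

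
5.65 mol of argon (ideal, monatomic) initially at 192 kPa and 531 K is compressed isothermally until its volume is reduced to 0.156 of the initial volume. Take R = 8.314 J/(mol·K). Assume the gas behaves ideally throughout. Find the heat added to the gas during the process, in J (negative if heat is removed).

-46300 J

V₁ = nRT₁/P₁ = 5.65×8.314×531/192 = 130 L.
Isothermal: T stays 531 K; PV = const ⇒ V₂ = 20.3 L, P₂ = 1230 kPa.
ΔU = 0 (ideal gas, T constant).
W = nRT ln(V₂/V₁) = 5.65×8.314×531×ln(0.156) = -46300 J.
Q = ΔU + W = -46300 J.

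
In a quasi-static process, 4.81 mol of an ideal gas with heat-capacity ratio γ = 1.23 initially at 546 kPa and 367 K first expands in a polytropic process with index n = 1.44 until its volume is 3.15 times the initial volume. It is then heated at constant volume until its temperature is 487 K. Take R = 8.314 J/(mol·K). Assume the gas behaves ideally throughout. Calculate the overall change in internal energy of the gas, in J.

V₁ = nRT₁/P₁ = 4.81×8.314×367/546 = 26.9 L.
Step 1 — Polytropic n=1.44: T₂ = T₁(V₁/V₂)^(n−1) = 367×(0.317)^0.44 = 222 K; P₂ = P₁(V₁/V₂)^n = 105 kPa.
W = (P₁V₁−P₂V₂)/(n−1) = (546×26.9−105×84.7)/0.44 = 13200 J.
ΔU = nCvΔT = 4.81×36.1×(222−367) = -25300 J.
Q = ΔU + W = -12100 J.
State after step 1: P = 105 kPa, V = 84.7 L, T = 222 K.
Step 2 — Isochoric: V stays 84.7 L; P/T = const ⇒ T₂ = 487 K, P₂ = 230 kPa.
W = 0 (no volume change).
ΔU = nCvΔT = 4.81×36.1×(487−222) = 46200 J.
Q = ΔU = 46200 J.
Net over both steps: W = 13200 J, Q = 34100 J, ΔU = 20900 J.

20900 J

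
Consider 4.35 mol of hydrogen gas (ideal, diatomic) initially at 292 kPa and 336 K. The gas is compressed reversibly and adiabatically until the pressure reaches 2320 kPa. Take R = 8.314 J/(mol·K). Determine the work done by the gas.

-24500 J

V₁ = nRT₁/P₁ = 4.35×8.314×336/292 = 41.6 L.
Adiabatic: T₂/T₁ = (P₂/P₁)^((γ−1)/γ) ⇒ T₂ = 336×(7.95)^0.286 = 607 K; V₂ = 9.47 L.
ΔU = nCvΔT = 4.35×20.8×(607−336) = 24500 J.
Q = 0 for an adiabatic process, so W = −ΔU = -24500 J.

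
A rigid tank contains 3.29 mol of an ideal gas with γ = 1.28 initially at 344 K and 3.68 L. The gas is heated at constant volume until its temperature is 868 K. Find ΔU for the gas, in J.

51200 J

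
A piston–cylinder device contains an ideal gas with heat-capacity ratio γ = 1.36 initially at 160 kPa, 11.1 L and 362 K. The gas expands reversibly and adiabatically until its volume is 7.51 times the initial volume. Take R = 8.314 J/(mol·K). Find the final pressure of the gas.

Adiabatic: TV^(γ−1) = const ⇒ T₂ = 362×(0.133)^0.360 = 175 K; PV^γ = const ⇒ P₂ = 10.3 kPa.

10.3 kPa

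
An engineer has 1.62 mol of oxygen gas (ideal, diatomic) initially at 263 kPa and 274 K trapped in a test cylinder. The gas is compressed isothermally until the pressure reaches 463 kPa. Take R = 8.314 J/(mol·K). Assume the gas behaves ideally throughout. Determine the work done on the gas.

V₁ = nRT₁/P₁ = 1.62×8.314×274/263 = 14.0 L.
Isothermal: T stays 274 K; PV = const ⇒ V₂ = 7.97 L, P₂ = 463 kPa.
W = nRT ln(V₂/V₁) = 1.62×8.314×274×ln(0.568) = -2090 J.
Work done on the gas = −W_by = 2090 J.

2090 J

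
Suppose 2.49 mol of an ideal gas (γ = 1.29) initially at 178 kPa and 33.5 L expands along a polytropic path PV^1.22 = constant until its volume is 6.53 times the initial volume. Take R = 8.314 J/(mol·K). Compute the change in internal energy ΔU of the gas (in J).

-6950 J

T₁ = P₁V₁/(nR) = 178×33.5/(2.49×8.314) = 288 K.
Polytropic n=1.22: T₂ = T₁(V₁/V₂)^(n−1) = 288×(0.153)^0.22 = 191 K; P₂ = P₁(V₁/V₂)^n = 18.0 kPa.
For an ideal gas ΔU = nCvΔT with Cv = R/(γ−1) = 28.7 J/(mol·K).
ΔU = 2.49×28.7×(191−288) = -6950 J.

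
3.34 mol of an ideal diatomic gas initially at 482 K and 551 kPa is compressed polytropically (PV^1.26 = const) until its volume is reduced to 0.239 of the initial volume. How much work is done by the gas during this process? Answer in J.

V₁ = nRT₁/P₁ = 3.34×8.314×482/551 = 24.3 L.
Polytropic n=1.26: T₂ = T₁(V₁/V₂)^(n−1) = 482×(4.18)^0.26 = 699 K; P₂ = P₁(V₁/V₂)^n = 3340 kPa.
W = (P₁V₁−P₂V₂)/(n−1) = (551×24.3−3340×5.81)/0.26 = -23200 J.

-23200 J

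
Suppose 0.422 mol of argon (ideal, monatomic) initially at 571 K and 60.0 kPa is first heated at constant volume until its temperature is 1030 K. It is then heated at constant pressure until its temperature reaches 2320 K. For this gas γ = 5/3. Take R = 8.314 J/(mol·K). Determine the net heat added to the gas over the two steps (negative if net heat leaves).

13700 J

V₁ = nRT₁/P₁ = 0.422×8.314×571/60.0 = 33.4 L.
Step 1 — Isochoric: V stays 33.4 L; P/T = const ⇒ T₂ = 1030 K, P₂ = 108 kPa.
W = 0 (no volume change).
ΔU = nCvΔT = 0.422×12.5×(1030−571) = 2420 J.
Q = ΔU = 2420 J.
State after step 1: P = 108 kPa, V = 33.4 L, T = 1030 K.
Step 2 — Isobaric: P stays 108 kPa; V/T = const ⇒ T₂ = 2320 K, V₂ = 75.2 L.
W = PΔV = 108×(75.2−33.4) kPa·L = 4530 J.
ΔU = nCvΔT = 0.422×12.5×(2320−1030) = 6790 J.
Q = ΔU + W = nCpΔT = 11300 J.
Net over both steps: W = 4530 J, Q = 13700 J, ΔU = 9200 J.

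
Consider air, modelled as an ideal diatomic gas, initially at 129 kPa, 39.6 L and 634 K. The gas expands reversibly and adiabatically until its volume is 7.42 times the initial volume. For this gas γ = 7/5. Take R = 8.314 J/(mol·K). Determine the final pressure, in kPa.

7.80 kPa

Adiabatic: TV^(γ−1) = const ⇒ T₂ = 634×(0.135)^0.400 = 284 K; PV^γ = const ⇒ P₂ = 7.80 kPa.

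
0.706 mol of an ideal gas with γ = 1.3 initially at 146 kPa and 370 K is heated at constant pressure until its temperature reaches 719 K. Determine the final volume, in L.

28.9 L

V₁ = nRT₁/P₁ = 0.706×8.314×370/146 = 14.9 L.
Isobaric: P stays 146 kPa; V/T = const ⇒ T₂ = 719 K, V₂ = 28.9 L.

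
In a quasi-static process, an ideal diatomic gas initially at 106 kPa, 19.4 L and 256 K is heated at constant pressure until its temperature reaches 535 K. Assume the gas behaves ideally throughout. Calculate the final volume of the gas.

40.5 L

Isobaric: P stays 106 kPa; V/T = const ⇒ T₂ = 535 K, V₂ = 40.5 L.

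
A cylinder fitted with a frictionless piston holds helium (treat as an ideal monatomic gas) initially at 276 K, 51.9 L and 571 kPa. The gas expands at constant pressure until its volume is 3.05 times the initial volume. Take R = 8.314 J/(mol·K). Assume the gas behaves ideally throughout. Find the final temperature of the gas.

842 K

Isobaric: P stays 571 kPa; V/T = const ⇒ T₂ = 842 K, V₂ = 158 L.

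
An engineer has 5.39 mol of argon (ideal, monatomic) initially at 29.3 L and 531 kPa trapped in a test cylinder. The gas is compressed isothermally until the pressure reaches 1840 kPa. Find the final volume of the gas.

8.46 L

T₁ = P₁V₁/(nR) = 531×29.3/(5.39×8.314) = 347 K.
Isothermal: T stays 347 K; PV = const ⇒ V₂ = 8.46 L, P₂ = 1840 kPa.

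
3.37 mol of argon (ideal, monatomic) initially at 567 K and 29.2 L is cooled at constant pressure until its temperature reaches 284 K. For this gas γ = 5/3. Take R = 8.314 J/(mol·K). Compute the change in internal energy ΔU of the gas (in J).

P₁ = nRT₁/V₁ = 3.37×8.314×567/29.2 = 544 kPa.
Isobaric: P stays 544 kPa; V/T = const ⇒ T₂ = 284 K, V₂ = 14.6 L.
For an ideal gas ΔU = nCvΔT with Cv = (3/2)R = 12.5 J/(mol·K).
ΔU = 3.37×12.5×(284−567) = -11900 J.

-11900 J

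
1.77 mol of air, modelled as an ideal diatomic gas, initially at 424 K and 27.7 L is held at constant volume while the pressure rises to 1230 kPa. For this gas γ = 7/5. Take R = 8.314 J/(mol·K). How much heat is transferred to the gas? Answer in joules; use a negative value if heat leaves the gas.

P₁ = nRT₁/V₁ = 1.77×8.314×424/27.7 = 225 kPa.
Isochoric: V stays 27.7 L; P/T = const ⇒ T₂ = 2320 K, P₂ = 1230 kPa.
W = 0 (no volume change).
ΔU = nCvΔT = 1.77×20.8×(2320−424) = 69600 J.
Q = ΔU = 69600 J.

69600 J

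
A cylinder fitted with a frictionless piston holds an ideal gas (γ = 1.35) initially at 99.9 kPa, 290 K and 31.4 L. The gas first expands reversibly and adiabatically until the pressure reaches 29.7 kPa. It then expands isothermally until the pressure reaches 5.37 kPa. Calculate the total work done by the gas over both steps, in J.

n = P₁V₁/(RT₁) = 99.9×31.4/(8.314×290) = 1.30 mol.
Step 1 — Adiabatic: T₂/T₁ = (P₂/P₁)^((γ−1)/γ) ⇒ T₂ = 290×(0.297)^0.259 = 212 K; V₂ = 77.1 L.
ΔU = nCvΔT = 1.30×23.8×(212−290) = -2420 J.
Q = 0 for an adiabatic process, so W = −ΔU = 2420 J.
State after step 1: P = 29.7 kPa, V = 77.1 L, T = 212 K.
Step 2 — Isothermal: T stays 212 K; PV = const ⇒ V₂ = 427 L, P₂ = 5.37 kPa.
ΔU = 0 (ideal gas, T constant).
W = nRT ln(V₂/V₁) = 1.30×8.314×212×ln(5.53) = 3920 J.
Q = ΔU + W = 3920 J.
Net over both steps: W = 6340 J, Q = 3920 J, ΔU = -2420 J.

6340 J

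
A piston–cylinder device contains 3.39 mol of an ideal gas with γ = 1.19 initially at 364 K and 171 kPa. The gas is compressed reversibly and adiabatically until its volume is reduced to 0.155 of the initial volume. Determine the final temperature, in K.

V₁ = nRT₁/P₁ = 3.39×8.314×364/171 = 60.0 L.
Adiabatic: TV^(γ−1) = const ⇒ T₂ = 364×(6.45)^0.190 = 519 K; PV^γ = const ⇒ P₂ = 1570 kPa.

519 K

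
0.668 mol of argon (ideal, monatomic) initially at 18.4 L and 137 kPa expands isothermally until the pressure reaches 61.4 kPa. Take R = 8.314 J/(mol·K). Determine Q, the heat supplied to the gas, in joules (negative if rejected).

2020 J

T₁ = P₁V₁/(nR) = 137×18.4/(0.668×8.314) = 454 K.
Isothermal: T stays 454 K; PV = const ⇒ V₂ = 41.1 L, P₂ = 61.4 kPa.
ΔU = 0 (ideal gas, T constant).
W = nRT ln(V₂/V₁) = 0.668×8.314×454×ln(2.23) = 2020 J.
Q = ΔU + W = 2020 J.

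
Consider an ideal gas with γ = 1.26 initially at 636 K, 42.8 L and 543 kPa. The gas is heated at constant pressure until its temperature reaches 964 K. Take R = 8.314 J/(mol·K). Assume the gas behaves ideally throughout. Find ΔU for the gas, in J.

46100 J

n = P₁V₁/(RT₁) = 543×42.8/(8.314×636) = 4.40 mol.
Isobaric: P stays 543 kPa; V/T = const ⇒ T₂ = 964 K, V₂ = 64.9 L.
For an ideal gas ΔU = nCvΔT with Cv = R/(γ−1) = 32.0 J/(mol·K).
ΔU = 4.40×32.0×(964−636) = 46100 J.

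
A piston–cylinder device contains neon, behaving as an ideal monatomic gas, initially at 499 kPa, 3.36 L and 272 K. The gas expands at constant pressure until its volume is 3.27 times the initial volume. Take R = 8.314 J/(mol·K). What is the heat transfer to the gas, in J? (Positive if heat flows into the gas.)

9510 J

n = P₁V₁/(RT₁) = 499×3.36/(8.314×272) = 0.741 mol.
Isobaric: P stays 499 kPa; V/T = const ⇒ T₂ = 889 K, V₂ = 11.0 L.
W = PΔV = 499×(11.0−3.36) kPa·L = 3810 J.
ΔU = nCvΔT = 0.741×12.5×(889−272) = 5710 J.
Q = ΔU + W = nCpΔT = 9510 J.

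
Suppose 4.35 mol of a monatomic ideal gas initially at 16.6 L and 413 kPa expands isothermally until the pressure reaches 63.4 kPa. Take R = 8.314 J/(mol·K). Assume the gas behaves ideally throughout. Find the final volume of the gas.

108 L

T₁ = P₁V₁/(nR) = 413×16.6/(4.35×8.314) = 190 K.
Isothermal: T stays 190 K; PV = const ⇒ V₂ = 108 L, P₂ = 63.4 kPa.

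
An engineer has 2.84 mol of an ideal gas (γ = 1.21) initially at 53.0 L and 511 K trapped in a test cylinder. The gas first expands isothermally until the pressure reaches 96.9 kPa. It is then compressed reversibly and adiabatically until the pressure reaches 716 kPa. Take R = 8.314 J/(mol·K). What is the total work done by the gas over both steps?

P₁ = nRT₁/V₁ = 2.84×8.314×511/53.0 = 228 kPa.
Step 1 — Isothermal: T stays 511 K; PV = const ⇒ V₂ = 125 L, P₂ = 96.9 kPa.
ΔU = 0 (ideal gas, T constant).
W = nRT ln(V₂/V₁) = 2.84×8.314×511×ln(2.35) = 10300 J.
Q = ΔU + W = 10300 J.
State after step 1: P = 96.9 kPa, V = 125 L, T = 511 K.
Step 2 — Adiabatic: T₂/T₁ = (P₂/P₁)^((γ−1)/γ) ⇒ T₂ = 511×(7.39)^0.174 = 723 K; V₂ = 23.8 L.
ΔU = nCvΔT = 2.84×39.6×(723−511) = 23800 J.
Q = 0 for an adiabatic process, so W = −ΔU = -23800 J.
Net over both steps: W = -13500 J, Q = 10300 J, ΔU = 23800 J.

-13500 J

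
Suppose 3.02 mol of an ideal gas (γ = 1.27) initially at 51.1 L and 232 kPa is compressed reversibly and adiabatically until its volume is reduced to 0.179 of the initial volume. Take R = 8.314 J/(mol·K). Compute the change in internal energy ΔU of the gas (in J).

T₁ = P₁V₁/(nR) = 232×51.1/(3.02×8.314) = 472 K.
Adiabatic: TV^(γ−1) = const ⇒ T₂ = 472×(5.59)^0.270 = 751 K; PV^γ = const ⇒ P₂ = 2060 kPa.
For an ideal gas ΔU = nCvΔT with Cv = R/(γ−1) = 30.8 J/(mol·K).
ΔU = 3.02×30.8×(751−472) = 26000 J.

26000 J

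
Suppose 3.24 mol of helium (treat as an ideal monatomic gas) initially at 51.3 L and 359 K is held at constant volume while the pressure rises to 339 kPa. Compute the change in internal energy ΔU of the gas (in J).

P₁ = nRT₁/V₁ = 3.24×8.314×359/51.3 = 189 kPa.
Isochoric: V stays 51.3 L; P/T = const ⇒ T₂ = 646 K, P₂ = 339 kPa.
For an ideal gas ΔU = nCvΔT with Cv = (3/2)R = 12.5 J/(mol·K).
ΔU = 3.24×12.5×(646−359) = 11600 J.

11600 J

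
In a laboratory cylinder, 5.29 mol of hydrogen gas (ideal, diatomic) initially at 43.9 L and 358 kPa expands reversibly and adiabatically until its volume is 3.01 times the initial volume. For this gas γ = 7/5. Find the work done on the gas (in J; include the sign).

-14000 J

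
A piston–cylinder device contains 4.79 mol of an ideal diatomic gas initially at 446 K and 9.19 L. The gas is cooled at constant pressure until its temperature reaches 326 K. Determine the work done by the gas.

P₁ = nRT₁/V₁ = 4.79×8.314×446/9.19 = 1930 kPa.
Isobaric: P stays 1930 kPa; V/T = const ⇒ T₂ = 326 K, V₂ = 6.72 L.
W = PΔV = 1930×(6.72−9.19) kPa·L = -4780 J.

-4780 J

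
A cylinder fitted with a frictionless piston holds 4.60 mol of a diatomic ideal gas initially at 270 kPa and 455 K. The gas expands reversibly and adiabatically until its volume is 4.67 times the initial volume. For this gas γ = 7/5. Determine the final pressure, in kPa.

31.2 kPa

V₁ = nRT₁/P₁ = 4.60×8.314×455/270 = 64.4 L.
Adiabatic: TV^(γ−1) = const ⇒ T₂ = 455×(0.214)^0.400 = 246 K; PV^γ = const ⇒ P₂ = 31.2 kPa.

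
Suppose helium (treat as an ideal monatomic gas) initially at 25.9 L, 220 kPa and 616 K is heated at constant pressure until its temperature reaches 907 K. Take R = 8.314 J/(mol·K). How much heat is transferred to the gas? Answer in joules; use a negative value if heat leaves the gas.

n = P₁V₁/(RT₁) = 220×25.9/(8.314×616) = 1.11 mol.
Isobaric: P stays 220 kPa; V/T = const ⇒ T₂ = 907 K, V₂ = 38.1 L.
W = PΔV = 220×(38.1−25.9) kPa·L = 2690 J.
ΔU = nCvΔT = 1.11×12.5×(907−616) = 4040 J.
Q = ΔU + W = nCpΔT = 6730 J.

6730 J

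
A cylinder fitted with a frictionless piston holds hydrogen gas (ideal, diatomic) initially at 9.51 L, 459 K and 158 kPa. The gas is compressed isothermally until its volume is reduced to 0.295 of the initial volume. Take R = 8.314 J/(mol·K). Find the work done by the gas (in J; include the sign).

-1830 J

n = P₁V₁/(RT₁) = 158×9.51/(8.314×459) = 0.394 mol.
Isothermal: T stays 459 K; PV = const ⇒ V₂ = 2.81 L, P₂ = 536 kPa.
W = nRT ln(V₂/V₁) = 0.394×8.314×459×ln(0.295) = -1830 J.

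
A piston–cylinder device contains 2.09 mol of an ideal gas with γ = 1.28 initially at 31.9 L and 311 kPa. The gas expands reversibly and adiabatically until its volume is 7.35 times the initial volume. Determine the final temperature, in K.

327 K

T₁ = P₁V₁/(nR) = 311×31.9/(2.09×8.314) = 571 K.
Adiabatic: TV^(γ−1) = const ⇒ T₂ = 571×(0.136)^0.280 = 327 K; PV^γ = const ⇒ P₂ = 24.2 kPa.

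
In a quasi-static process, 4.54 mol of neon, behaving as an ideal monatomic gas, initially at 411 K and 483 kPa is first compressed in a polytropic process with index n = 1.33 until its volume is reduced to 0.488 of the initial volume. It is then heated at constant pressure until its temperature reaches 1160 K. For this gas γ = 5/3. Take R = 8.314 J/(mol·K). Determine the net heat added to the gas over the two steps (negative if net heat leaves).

V₁ = nRT₁/P₁ = 4.54×8.314×411/483 = 32.1 L.
Step 1 — Polytropic n=1.33: T₂ = T₁(V₁/V₂)^(n−1) = 411×(2.05)^0.33 = 521 K; P₂ = P₁(V₁/V₂)^n = 1250 kPa.
W = (P₁V₁−P₂V₂)/(n−1) = (483×32.1−1250×15.7)/0.33 = -12600 J.
ΔU = nCvΔT = 4.54×12.5×(521−411) = 6220 J.
Q = ΔU + W = -6340 J.
State after step 1: P = 1250 kPa, V = 15.7 L, T = 521 K.
Step 2 — Isobaric: P stays 1250 kPa; V/T = const ⇒ T₂ = 1160 K, V₂ = 34.9 L.
W = PΔV = 1250×(34.9−15.7) kPa·L = 24100 J.
ΔU = nCvΔT = 4.54×12.5×(1160−521) = 36200 J.
Q = ΔU + W = nCpΔT = 60300 J.
Net over both steps: W = 11600 J, Q = 54000 J, ΔU = 42400 J.

54000 J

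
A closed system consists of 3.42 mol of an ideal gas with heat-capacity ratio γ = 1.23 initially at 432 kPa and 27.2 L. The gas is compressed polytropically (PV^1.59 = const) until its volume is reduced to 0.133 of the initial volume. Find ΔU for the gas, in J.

117000 J

T₁ = P₁V₁/(nR) = 432×27.2/(3.42×8.314) = 413 K.
Polytropic n=1.59: T₂ = T₁(V₁/V₂)^(n−1) = 413×(7.52)^0.59 = 1360 K; P₂ = P₁(V₁/V₂)^n = 10700 kPa.
For an ideal gas ΔU = nCvΔT with Cv = R/(γ−1) = 36.1 J/(mol·K).
ΔU = 3.42×36.1×(1360−413) = 117000 J.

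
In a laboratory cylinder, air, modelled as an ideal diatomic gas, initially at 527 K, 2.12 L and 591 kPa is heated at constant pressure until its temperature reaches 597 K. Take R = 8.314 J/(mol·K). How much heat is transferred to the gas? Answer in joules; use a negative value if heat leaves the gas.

582 J

n = P₁V₁/(RT₁) = 591×2.12/(8.314×527) = 0.286 mol.
Isobaric: P stays 591 kPa; V/T = const ⇒ T₂ = 597 K, V₂ = 2.40 L.
W = PΔV = 591×(2.40−2.12) kPa·L = 166 J.
ΔU = nCvΔT = 0.286×20.8×(597−527) = 416 J.
Q = ΔU + W = nCpΔT = 582 J.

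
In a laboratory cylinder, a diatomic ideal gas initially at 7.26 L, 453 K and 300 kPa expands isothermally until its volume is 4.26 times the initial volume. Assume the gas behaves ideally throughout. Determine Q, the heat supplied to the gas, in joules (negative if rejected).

3160 J

n = P₁V₁/(RT₁) = 300×7.26/(8.314×453) = 0.578 mol.
Isothermal: T stays 453 K; PV = const ⇒ V₂ = 30.9 L, P₂ = 70.4 kPa.
ΔU = 0 (ideal gas, T constant).
W = nRT ln(V₂/V₁) = 0.578×8.314×453×ln(4.26) = 3160 J.
Q = ΔU + W = 3160 J.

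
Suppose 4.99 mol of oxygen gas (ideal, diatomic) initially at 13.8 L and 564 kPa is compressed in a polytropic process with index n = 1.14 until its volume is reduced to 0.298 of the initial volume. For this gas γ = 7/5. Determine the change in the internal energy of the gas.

T₁ = P₁V₁/(nR) = 564×13.8/(4.99×8.314) = 188 K.
Polytropic n=1.14: T₂ = T₁(V₁/V₂)^(n−1) = 188×(3.36)^0.14 = 222 K; P₂ = P₁(V₁/V₂)^n = 2240 kPa.
For an ideal gas ΔU = nCvΔT with Cv = (5/2)R = 20.8 J/(mol·K).
ΔU = 4.99×20.8×(222−188) = 3590 J.

3590 J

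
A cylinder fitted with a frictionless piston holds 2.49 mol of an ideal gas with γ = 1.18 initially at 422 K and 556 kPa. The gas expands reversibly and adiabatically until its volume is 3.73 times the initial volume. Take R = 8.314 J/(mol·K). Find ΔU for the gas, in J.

V₁ = nRT₁/P₁ = 2.49×8.314×422/556 = 15.7 L.
Adiabatic: TV^(γ−1) = const ⇒ T₂ = 422×(0.268)^0.180 = 333 K; PV^γ = const ⇒ P₂ = 118 kPa.
For an ideal gas ΔU = nCvΔT with Cv = R/(γ−1) = 46.2 J/(mol·K).
ΔU = 2.49×46.2×(333−422) = -10200 J.

-10200 J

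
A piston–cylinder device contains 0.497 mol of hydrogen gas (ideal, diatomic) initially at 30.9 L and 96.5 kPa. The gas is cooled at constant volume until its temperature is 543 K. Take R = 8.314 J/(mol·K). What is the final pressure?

T₁ = P₁V₁/(nR) = 96.5×30.9/(0.497×8.314) = 722 K.
Isochoric: V stays 30.9 L; P/T = const ⇒ T₂ = 543 K, P₂ = 72.6 kPa.

72.6 kPa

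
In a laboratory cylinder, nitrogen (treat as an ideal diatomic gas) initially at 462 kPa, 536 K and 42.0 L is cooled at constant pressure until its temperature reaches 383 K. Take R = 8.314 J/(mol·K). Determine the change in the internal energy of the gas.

-13800 J

n = P₁V₁/(RT₁) = 462×42.0/(8.314×536) = 4.35 mol.
Isobaric: P stays 462 kPa; V/T = const ⇒ T₂ = 383 K, V₂ = 30.0 L.
For an ideal gas ΔU = nCvΔT with Cv = (5/2)R = 20.8 J/(mol·K).
ΔU = 4.35×20.8×(383−536) = -13800 J.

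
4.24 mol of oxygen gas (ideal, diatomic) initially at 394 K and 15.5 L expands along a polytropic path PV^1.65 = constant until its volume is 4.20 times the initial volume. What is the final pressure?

83.9 kPa

P₁ = nRT₁/V₁ = 4.24×8.314×394/15.5 = 896 kPa.
Polytropic n=1.65: T₂ = T₁(V₁/V₂)^(n−1) = 394×(0.238)^0.65 = 155 K; P₂ = P₁(V₁/V₂)^n = 83.9 kPa.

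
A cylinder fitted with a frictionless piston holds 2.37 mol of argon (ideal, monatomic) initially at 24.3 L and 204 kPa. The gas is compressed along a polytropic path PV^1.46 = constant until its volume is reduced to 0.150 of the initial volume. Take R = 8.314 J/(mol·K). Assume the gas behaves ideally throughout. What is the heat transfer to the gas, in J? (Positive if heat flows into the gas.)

-4650 J

T₁ = P₁V₁/(nR) = 204×24.3/(2.37×8.314) = 252 K.
Polytropic n=1.46: T₂ = T₁(V₁/V₂)^(n−1) = 252×(6.67)^0.46 = 602 K; P₂ = P₁(V₁/V₂)^n = 3250 kPa.
W = (P₁V₁−P₂V₂)/(n−1) = (204×24.3−3250×3.65)/0.46 = -15000 J.
ΔU = nCvΔT = 2.37×12.5×(602−252) = 10400 J.
Q = ΔU + W = -4650 J.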